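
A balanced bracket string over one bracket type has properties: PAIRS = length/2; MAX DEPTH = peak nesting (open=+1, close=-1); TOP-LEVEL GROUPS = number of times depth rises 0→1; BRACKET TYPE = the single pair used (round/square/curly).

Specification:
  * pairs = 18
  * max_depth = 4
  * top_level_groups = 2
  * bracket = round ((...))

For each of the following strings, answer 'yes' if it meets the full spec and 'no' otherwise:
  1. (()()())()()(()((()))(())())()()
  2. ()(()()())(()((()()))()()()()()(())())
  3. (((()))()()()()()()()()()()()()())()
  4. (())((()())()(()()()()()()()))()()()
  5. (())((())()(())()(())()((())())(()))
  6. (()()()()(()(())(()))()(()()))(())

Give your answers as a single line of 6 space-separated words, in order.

Answer: no no yes no yes no

Derivation:
String 1 '(()()())()()(()((()))(())())()()': depth seq [1 2 1 2 1 2 1 0 1 0 1 0 1 2 1 2 3 4 3 2 1 2 3 2 1 2 1 0 1 0 1 0]
  -> pairs=16 depth=4 groups=6 -> no
String 2 '()(()()())(()((()()))()()()()()(())())': depth seq [1 0 1 2 1 2 1 2 1 0 1 2 1 2 3 4 3 4 3 2 1 2 1 2 1 2 1 2 1 2 1 2 3 2 1 2 1 0]
  -> pairs=19 depth=4 groups=3 -> no
String 3 '(((()))()()()()()()()()()()()()())()': depth seq [1 2 3 4 3 2 1 2 1 2 1 2 1 2 1 2 1 2 1 2 1 2 1 2 1 2 1 2 1 2 1 2 1 0 1 0]
  -> pairs=18 depth=4 groups=2 -> yes
String 4 '(())((()())()(()()()()()()()))()()()': depth seq [1 2 1 0 1 2 3 2 3 2 1 2 1 2 3 2 3 2 3 2 3 2 3 2 3 2 3 2 1 0 1 0 1 0 1 0]
  -> pairs=18 depth=3 groups=5 -> no
String 5 '(())((())()(())()(())()((())())(()))': depth seq [1 2 1 0 1 2 3 2 1 2 1 2 3 2 1 2 1 2 3 2 1 2 1 2 3 4 3 2 3 2 1 2 3 2 1 0]
  -> pairs=18 depth=4 groups=2 -> yes
String 6 '(()()()()(()(())(()))()(()()))(())': depth seq [1 2 1 2 1 2 1 2 1 2 3 2 3 4 3 2 3 4 3 2 1 2 1 2 3 2 3 2 1 0 1 2 1 0]
  -> pairs=17 depth=4 groups=2 -> no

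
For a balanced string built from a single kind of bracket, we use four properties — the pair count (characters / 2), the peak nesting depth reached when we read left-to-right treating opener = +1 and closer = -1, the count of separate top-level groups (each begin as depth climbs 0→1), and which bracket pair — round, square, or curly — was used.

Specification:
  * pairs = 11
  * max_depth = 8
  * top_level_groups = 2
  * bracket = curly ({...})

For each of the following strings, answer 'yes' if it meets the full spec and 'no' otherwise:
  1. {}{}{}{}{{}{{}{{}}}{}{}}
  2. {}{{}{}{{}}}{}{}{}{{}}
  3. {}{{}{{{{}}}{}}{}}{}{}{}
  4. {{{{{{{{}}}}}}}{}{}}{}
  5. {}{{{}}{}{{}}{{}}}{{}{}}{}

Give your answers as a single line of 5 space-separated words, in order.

String 1 '{}{}{}{}{{}{{}{{}}}{}{}}': depth seq [1 0 1 0 1 0 1 0 1 2 1 2 3 2 3 4 3 2 1 2 1 2 1 0]
  -> pairs=12 depth=4 groups=5 -> no
String 2 '{}{{}{}{{}}}{}{}{}{{}}': depth seq [1 0 1 2 1 2 1 2 3 2 1 0 1 0 1 0 1 0 1 2 1 0]
  -> pairs=11 depth=3 groups=6 -> no
String 3 '{}{{}{{{{}}}{}}{}}{}{}{}': depth seq [1 0 1 2 1 2 3 4 5 4 3 2 3 2 1 2 1 0 1 0 1 0 1 0]
  -> pairs=12 depth=5 groups=5 -> no
String 4 '{{{{{{{{}}}}}}}{}{}}{}': depth seq [1 2 3 4 5 6 7 8 7 6 5 4 3 2 1 2 1 2 1 0 1 0]
  -> pairs=11 depth=8 groups=2 -> yes
String 5 '{}{{{}}{}{{}}{{}}}{{}{}}{}': depth seq [1 0 1 2 3 2 1 2 1 2 3 2 1 2 3 2 1 0 1 2 1 2 1 0 1 0]
  -> pairs=13 depth=3 groups=4 -> no

Answer: no no no yes no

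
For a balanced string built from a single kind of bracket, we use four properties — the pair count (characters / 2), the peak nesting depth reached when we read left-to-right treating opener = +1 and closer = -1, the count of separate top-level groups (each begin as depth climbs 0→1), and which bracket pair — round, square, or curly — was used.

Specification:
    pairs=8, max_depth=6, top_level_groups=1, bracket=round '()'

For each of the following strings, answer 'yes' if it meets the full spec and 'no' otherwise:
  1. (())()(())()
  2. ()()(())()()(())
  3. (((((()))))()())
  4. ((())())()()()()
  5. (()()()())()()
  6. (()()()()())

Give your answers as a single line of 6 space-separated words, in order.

Answer: no no yes no no no

Derivation:
String 1 '(())()(())()': depth seq [1 2 1 0 1 0 1 2 1 0 1 0]
  -> pairs=6 depth=2 groups=4 -> no
String 2 '()()(())()()(())': depth seq [1 0 1 0 1 2 1 0 1 0 1 0 1 2 1 0]
  -> pairs=8 depth=2 groups=6 -> no
String 3 '(((((()))))()())': depth seq [1 2 3 4 5 6 5 4 3 2 1 2 1 2 1 0]
  -> pairs=8 depth=6 groups=1 -> yes
String 4 '((())())()()()()': depth seq [1 2 3 2 1 2 1 0 1 0 1 0 1 0 1 0]
  -> pairs=8 depth=3 groups=5 -> no
String 5 '(()()()())()()': depth seq [1 2 1 2 1 2 1 2 1 0 1 0 1 0]
  -> pairs=7 depth=2 groups=3 -> no
String 6 '(()()()()())': depth seq [1 2 1 2 1 2 1 2 1 2 1 0]
  -> pairs=6 depth=2 groups=1 -> no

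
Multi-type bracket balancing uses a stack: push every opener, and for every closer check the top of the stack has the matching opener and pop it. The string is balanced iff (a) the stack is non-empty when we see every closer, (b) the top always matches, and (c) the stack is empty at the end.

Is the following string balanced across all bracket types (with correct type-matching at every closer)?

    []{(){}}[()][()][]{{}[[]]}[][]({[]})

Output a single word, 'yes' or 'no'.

Answer: yes

Derivation:
pos 0: push '['; stack = [
pos 1: ']' matches '['; pop; stack = (empty)
pos 2: push '{'; stack = {
pos 3: push '('; stack = {(
pos 4: ')' matches '('; pop; stack = {
pos 5: push '{'; stack = {{
pos 6: '}' matches '{'; pop; stack = {
pos 7: '}' matches '{'; pop; stack = (empty)
pos 8: push '['; stack = [
pos 9: push '('; stack = [(
pos 10: ')' matches '('; pop; stack = [
pos 11: ']' matches '['; pop; stack = (empty)
pos 12: push '['; stack = [
pos 13: push '('; stack = [(
pos 14: ')' matches '('; pop; stack = [
pos 15: ']' matches '['; pop; stack = (empty)
pos 16: push '['; stack = [
pos 17: ']' matches '['; pop; stack = (empty)
pos 18: push '{'; stack = {
pos 19: push '{'; stack = {{
pos 20: '}' matches '{'; pop; stack = {
pos 21: push '['; stack = {[
pos 22: push '['; stack = {[[
pos 23: ']' matches '['; pop; stack = {[
pos 24: ']' matches '['; pop; stack = {
pos 25: '}' matches '{'; pop; stack = (empty)
pos 26: push '['; stack = [
pos 27: ']' matches '['; pop; stack = (empty)
pos 28: push '['; stack = [
pos 29: ']' matches '['; pop; stack = (empty)
pos 30: push '('; stack = (
pos 31: push '{'; stack = ({
pos 32: push '['; stack = ({[
pos 33: ']' matches '['; pop; stack = ({
pos 34: '}' matches '{'; pop; stack = (
pos 35: ')' matches '('; pop; stack = (empty)
end: stack empty → VALID
Verdict: properly nested → yes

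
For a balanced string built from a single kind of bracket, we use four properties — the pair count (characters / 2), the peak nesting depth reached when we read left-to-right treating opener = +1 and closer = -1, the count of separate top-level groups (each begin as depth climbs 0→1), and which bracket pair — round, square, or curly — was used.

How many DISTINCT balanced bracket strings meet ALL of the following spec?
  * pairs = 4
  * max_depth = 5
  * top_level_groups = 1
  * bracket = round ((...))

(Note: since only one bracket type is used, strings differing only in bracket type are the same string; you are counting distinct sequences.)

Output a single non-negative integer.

Answer: 0

Derivation:
Spec: pairs=4 depth=5 groups=1
Count(depth <= 5) = 5
Count(depth <= 4) = 5
Count(depth == 5) = 5 - 5 = 0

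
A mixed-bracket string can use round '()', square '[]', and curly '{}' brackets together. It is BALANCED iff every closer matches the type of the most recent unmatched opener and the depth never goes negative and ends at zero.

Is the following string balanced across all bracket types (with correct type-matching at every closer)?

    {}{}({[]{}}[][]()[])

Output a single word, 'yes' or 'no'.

pos 0: push '{'; stack = {
pos 1: '}' matches '{'; pop; stack = (empty)
pos 2: push '{'; stack = {
pos 3: '}' matches '{'; pop; stack = (empty)
pos 4: push '('; stack = (
pos 5: push '{'; stack = ({
pos 6: push '['; stack = ({[
pos 7: ']' matches '['; pop; stack = ({
pos 8: push '{'; stack = ({{
pos 9: '}' matches '{'; pop; stack = ({
pos 10: '}' matches '{'; pop; stack = (
pos 11: push '['; stack = ([
pos 12: ']' matches '['; pop; stack = (
pos 13: push '['; stack = ([
pos 14: ']' matches '['; pop; stack = (
pos 15: push '('; stack = ((
pos 16: ')' matches '('; pop; stack = (
pos 17: push '['; stack = ([
pos 18: ']' matches '['; pop; stack = (
pos 19: ')' matches '('; pop; stack = (empty)
end: stack empty → VALID
Verdict: properly nested → yes

Answer: yes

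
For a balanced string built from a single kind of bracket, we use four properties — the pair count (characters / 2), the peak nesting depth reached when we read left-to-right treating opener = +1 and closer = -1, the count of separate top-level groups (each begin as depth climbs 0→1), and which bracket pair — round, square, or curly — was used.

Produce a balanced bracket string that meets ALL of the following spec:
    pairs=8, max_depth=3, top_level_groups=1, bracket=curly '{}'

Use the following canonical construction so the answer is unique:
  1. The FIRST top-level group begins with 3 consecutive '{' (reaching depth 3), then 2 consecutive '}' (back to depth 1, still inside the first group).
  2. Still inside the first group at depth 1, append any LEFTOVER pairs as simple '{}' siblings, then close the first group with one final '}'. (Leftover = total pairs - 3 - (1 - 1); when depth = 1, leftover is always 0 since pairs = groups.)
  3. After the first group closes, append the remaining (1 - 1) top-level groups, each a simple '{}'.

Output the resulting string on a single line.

Answer: {{{}}{}{}{}{}{}}

Derivation:
Spec: pairs=8 depth=3 groups=1
Leftover pairs = 8 - 3 - (1-1) = 5
First group: deep chain of depth 3 + 5 sibling pairs
Remaining 0 groups: simple '{}' each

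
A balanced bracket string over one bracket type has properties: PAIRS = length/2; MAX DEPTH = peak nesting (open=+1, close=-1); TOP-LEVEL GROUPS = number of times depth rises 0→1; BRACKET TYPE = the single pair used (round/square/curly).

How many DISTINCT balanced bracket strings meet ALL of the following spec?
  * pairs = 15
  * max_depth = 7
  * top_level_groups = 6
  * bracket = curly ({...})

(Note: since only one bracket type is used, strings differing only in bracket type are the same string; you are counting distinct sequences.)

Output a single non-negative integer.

Answer: 6480

Derivation:
Spec: pairs=15 depth=7 groups=6
Count(depth <= 7) = 325628
Count(depth <= 6) = 319148
Count(depth == 7) = 325628 - 319148 = 6480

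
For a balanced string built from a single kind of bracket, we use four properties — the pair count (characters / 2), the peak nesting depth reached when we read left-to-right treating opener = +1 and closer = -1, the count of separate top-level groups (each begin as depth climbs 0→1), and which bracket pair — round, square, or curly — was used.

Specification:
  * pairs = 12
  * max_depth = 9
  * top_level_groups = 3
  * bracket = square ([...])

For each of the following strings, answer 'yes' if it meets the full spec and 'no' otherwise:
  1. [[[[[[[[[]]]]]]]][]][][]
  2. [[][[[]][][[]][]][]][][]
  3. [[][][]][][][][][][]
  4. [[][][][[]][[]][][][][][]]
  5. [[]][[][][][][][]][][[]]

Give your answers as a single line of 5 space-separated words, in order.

String 1 '[[[[[[[[[]]]]]]]][]][][]': depth seq [1 2 3 4 5 6 7 8 9 8 7 6 5 4 3 2 1 2 1 0 1 0 1 0]
  -> pairs=12 depth=9 groups=3 -> yes
String 2 '[[][[[]][][[]][]][]][][]': depth seq [1 2 1 2 3 4 3 2 3 2 3 4 3 2 3 2 1 2 1 0 1 0 1 0]
  -> pairs=12 depth=4 groups=3 -> no
String 3 '[[][][]][][][][][][]': depth seq [1 2 1 2 1 2 1 0 1 0 1 0 1 0 1 0 1 0 1 0]
  -> pairs=10 depth=2 groups=7 -> no
String 4 '[[][][][[]][[]][][][][][]]': depth seq [1 2 1 2 1 2 1 2 3 2 1 2 3 2 1 2 1 2 1 2 1 2 1 2 1 0]
  -> pairs=13 depth=3 groups=1 -> no
String 5 '[[]][[][][][][][]][][[]]': depth seq [1 2 1 0 1 2 1 2 1 2 1 2 1 2 1 2 1 0 1 0 1 2 1 0]
  -> pairs=12 depth=2 groups=4 -> no

Answer: yes no no no no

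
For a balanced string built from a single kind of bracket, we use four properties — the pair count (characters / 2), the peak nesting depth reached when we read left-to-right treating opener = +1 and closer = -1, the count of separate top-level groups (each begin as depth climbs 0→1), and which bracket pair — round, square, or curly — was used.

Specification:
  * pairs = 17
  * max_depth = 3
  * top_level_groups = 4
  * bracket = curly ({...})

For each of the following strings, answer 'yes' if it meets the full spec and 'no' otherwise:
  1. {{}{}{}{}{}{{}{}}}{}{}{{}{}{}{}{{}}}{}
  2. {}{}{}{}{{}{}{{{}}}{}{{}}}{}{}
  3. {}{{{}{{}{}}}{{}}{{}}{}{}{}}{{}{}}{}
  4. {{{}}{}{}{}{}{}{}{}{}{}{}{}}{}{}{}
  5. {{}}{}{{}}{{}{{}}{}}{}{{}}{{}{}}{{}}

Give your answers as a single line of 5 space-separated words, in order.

Answer: no no no yes no

Derivation:
String 1 '{{}{}{}{}{}{{}{}}}{}{}{{}{}{}{}{{}}}{}': depth seq [1 2 1 2 1 2 1 2 1 2 1 2 3 2 3 2 1 0 1 0 1 0 1 2 1 2 1 2 1 2 1 2 3 2 1 0 1 0]
  -> pairs=19 depth=3 groups=5 -> no
String 2 '{}{}{}{}{{}{}{{{}}}{}{{}}}{}{}': depth seq [1 0 1 0 1 0 1 0 1 2 1 2 1 2 3 4 3 2 1 2 1 2 3 2 1 0 1 0 1 0]
  -> pairs=15 depth=4 groups=7 -> no
String 3 '{}{{{}{{}{}}}{{}}{{}}{}{}{}}{{}{}}{}': depth seq [1 0 1 2 3 2 3 4 3 4 3 2 1 2 3 2 1 2 3 2 1 2 1 2 1 2 1 0 1 2 1 2 1 0 1 0]
  -> pairs=18 depth=4 groups=4 -> no
String 4 '{{{}}{}{}{}{}{}{}{}{}{}{}{}}{}{}{}': depth seq [1 2 3 2 1 2 1 2 1 2 1 2 1 2 1 2 1 2 1 2 1 2 1 2 1 2 1 0 1 0 1 0 1 0]
  -> pairs=17 depth=3 groups=4 -> yes
String 5 '{{}}{}{{}}{{}{{}}{}}{}{{}}{{}{}}{{}}': depth seq [1 2 1 0 1 0 1 2 1 0 1 2 1 2 3 2 1 2 1 0 1 0 1 2 1 0 1 2 1 2 1 0 1 2 1 0]
  -> pairs=18 depth=3 groups=8 -> no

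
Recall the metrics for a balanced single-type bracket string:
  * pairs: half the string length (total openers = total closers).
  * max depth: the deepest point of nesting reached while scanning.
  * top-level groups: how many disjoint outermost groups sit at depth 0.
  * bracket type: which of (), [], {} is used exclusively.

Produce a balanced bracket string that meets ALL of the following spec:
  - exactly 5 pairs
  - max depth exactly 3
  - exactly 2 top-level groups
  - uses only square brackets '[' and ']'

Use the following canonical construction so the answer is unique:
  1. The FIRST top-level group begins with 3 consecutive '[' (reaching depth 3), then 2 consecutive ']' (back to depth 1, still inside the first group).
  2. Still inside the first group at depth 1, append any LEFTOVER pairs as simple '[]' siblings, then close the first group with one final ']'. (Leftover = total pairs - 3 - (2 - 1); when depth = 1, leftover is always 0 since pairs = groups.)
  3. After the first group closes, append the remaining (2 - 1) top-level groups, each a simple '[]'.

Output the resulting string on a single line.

Answer: [[[]][]][]

Derivation:
Spec: pairs=5 depth=3 groups=2
Leftover pairs = 5 - 3 - (2-1) = 1
First group: deep chain of depth 3 + 1 sibling pairs
Remaining 1 groups: simple '[]' each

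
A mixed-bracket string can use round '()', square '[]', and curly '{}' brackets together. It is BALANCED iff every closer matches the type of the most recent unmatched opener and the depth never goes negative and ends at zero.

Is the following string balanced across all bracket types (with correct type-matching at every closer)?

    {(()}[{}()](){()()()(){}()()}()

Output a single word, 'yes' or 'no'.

Answer: no

Derivation:
pos 0: push '{'; stack = {
pos 1: push '('; stack = {(
pos 2: push '('; stack = {((
pos 3: ')' matches '('; pop; stack = {(
pos 4: saw closer '}' but top of stack is '(' (expected ')') → INVALID
Verdict: type mismatch at position 4: '}' closes '(' → no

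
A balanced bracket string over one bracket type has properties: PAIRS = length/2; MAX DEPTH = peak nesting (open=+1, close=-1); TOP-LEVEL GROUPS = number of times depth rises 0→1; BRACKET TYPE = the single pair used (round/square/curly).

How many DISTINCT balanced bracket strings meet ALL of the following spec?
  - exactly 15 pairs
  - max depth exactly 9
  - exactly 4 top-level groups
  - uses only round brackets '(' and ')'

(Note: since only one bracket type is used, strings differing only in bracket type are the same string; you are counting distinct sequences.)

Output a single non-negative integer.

Spec: pairs=15 depth=9 groups=4
Count(depth <= 9) = 1187636
Count(depth <= 8) = 1181740
Count(depth == 9) = 1187636 - 1181740 = 5896

Answer: 5896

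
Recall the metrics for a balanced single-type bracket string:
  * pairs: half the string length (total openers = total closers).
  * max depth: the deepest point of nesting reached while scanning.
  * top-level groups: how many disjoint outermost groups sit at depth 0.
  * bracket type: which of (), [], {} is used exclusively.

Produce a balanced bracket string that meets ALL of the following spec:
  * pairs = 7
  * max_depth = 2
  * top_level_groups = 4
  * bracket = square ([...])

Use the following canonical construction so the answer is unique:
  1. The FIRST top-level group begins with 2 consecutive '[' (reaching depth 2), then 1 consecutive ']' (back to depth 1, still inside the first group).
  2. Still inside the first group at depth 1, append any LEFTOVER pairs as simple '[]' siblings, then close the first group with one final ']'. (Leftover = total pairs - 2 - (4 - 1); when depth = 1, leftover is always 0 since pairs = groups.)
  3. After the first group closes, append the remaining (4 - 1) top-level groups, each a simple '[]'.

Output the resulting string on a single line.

Answer: [[][][]][][][]

Derivation:
Spec: pairs=7 depth=2 groups=4
Leftover pairs = 7 - 2 - (4-1) = 2
First group: deep chain of depth 2 + 2 sibling pairs
Remaining 3 groups: simple '[]' each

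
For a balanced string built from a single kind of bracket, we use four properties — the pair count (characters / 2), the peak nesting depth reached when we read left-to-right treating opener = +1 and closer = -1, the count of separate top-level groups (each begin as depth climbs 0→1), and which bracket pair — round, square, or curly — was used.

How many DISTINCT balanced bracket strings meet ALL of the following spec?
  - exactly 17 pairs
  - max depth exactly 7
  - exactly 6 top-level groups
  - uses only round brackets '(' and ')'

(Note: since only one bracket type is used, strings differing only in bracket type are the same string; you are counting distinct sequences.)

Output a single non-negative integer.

Spec: pairs=17 depth=7 groups=6
Count(depth <= 7) = 4529304
Count(depth <= 6) = 4310280
Count(depth == 7) = 4529304 - 4310280 = 219024

Answer: 219024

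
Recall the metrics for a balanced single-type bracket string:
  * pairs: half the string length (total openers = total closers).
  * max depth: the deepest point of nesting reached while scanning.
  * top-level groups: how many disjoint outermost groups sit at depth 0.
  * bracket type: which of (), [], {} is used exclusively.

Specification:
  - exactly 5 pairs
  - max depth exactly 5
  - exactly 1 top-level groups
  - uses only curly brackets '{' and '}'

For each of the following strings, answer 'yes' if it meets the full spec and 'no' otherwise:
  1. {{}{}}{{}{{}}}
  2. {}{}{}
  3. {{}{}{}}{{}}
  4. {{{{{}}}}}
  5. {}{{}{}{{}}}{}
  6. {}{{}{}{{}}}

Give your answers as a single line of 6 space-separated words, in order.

Answer: no no no yes no no

Derivation:
String 1 '{{}{}}{{}{{}}}': depth seq [1 2 1 2 1 0 1 2 1 2 3 2 1 0]
  -> pairs=7 depth=3 groups=2 -> no
String 2 '{}{}{}': depth seq [1 0 1 0 1 0]
  -> pairs=3 depth=1 groups=3 -> no
String 3 '{{}{}{}}{{}}': depth seq [1 2 1 2 1 2 1 0 1 2 1 0]
  -> pairs=6 depth=2 groups=2 -> no
String 4 '{{{{{}}}}}': depth seq [1 2 3 4 5 4 3 2 1 0]
  -> pairs=5 depth=5 groups=1 -> yes
String 5 '{}{{}{}{{}}}{}': depth seq [1 0 1 2 1 2 1 2 3 2 1 0 1 0]
  -> pairs=7 depth=3 groups=3 -> no
String 6 '{}{{}{}{{}}}': depth seq [1 0 1 2 1 2 1 2 3 2 1 0]
  -> pairs=6 depth=3 groups=2 -> no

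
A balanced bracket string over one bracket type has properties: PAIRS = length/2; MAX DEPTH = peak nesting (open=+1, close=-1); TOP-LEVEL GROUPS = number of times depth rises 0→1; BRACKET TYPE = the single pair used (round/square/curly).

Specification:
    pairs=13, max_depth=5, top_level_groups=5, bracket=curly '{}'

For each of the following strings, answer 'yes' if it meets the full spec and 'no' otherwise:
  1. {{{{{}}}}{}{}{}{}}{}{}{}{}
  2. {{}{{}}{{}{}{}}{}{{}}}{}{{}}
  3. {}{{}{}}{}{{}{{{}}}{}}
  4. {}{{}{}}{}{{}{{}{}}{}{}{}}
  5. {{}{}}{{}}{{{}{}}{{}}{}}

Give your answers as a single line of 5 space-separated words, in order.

Answer: yes no no no no

Derivation:
String 1 '{{{{{}}}}{}{}{}{}}{}{}{}{}': depth seq [1 2 3 4 5 4 3 2 1 2 1 2 1 2 1 2 1 0 1 0 1 0 1 0 1 0]
  -> pairs=13 depth=5 groups=5 -> yes
String 2 '{{}{{}}{{}{}{}}{}{{}}}{}{{}}': depth seq [1 2 1 2 3 2 1 2 3 2 3 2 3 2 1 2 1 2 3 2 1 0 1 0 1 2 1 0]
  -> pairs=14 depth=3 groups=3 -> no
String 3 '{}{{}{}}{}{{}{{{}}}{}}': depth seq [1 0 1 2 1 2 1 0 1 0 1 2 1 2 3 4 3 2 1 2 1 0]
  -> pairs=11 depth=4 groups=4 -> no
String 4 '{}{{}{}}{}{{}{{}{}}{}{}{}}': depth seq [1 0 1 2 1 2 1 0 1 0 1 2 1 2 3 2 3 2 1 2 1 2 1 2 1 0]
  -> pairs=13 depth=3 groups=4 -> no
String 5 '{{}{}}{{}}{{{}{}}{{}}{}}': depth seq [1 2 1 2 1 0 1 2 1 0 1 2 3 2 3 2 1 2 3 2 1 2 1 0]
  -> pairs=12 depth=3 groups=3 -> no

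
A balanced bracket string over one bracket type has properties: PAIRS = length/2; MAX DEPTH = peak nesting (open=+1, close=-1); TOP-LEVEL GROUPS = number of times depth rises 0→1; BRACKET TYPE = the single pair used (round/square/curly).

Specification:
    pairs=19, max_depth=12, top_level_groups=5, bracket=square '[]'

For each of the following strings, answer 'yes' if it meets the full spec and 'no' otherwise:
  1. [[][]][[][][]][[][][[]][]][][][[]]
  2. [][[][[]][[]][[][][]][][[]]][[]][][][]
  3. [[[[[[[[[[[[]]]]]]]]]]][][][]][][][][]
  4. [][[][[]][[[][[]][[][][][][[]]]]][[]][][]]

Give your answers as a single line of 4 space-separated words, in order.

Answer: no no yes no

Derivation:
String 1 '[[][]][[][][]][[][][[]][]][][][[]]': depth seq [1 2 1 2 1 0 1 2 1 2 1 2 1 0 1 2 1 2 1 2 3 2 1 2 1 0 1 0 1 0 1 2 1 0]
  -> pairs=17 depth=3 groups=6 -> no
String 2 '[][[][[]][[]][[][][]][][[]]][[]][][][]': depth seq [1 0 1 2 1 2 3 2 1 2 3 2 1 2 3 2 3 2 3 2 1 2 1 2 3 2 1 0 1 2 1 0 1 0 1 0 1 0]
  -> pairs=19 depth=3 groups=6 -> no
String 3 '[[[[[[[[[[[[]]]]]]]]]]][][][]][][][][]': depth seq [1 2 3 4 5 6 7 8 9 10 11 12 11 10 9 8 7 6 5 4 3 2 1 2 1 2 1 2 1 0 1 0 1 0 1 0 1 0]
  -> pairs=19 depth=12 groups=5 -> yes
String 4 '[][[][[]][[[][[]][[][][][][[]]]]][[]][][]]': depth seq [1 0 1 2 1 2 3 2 1 2 3 4 3 4 5 4 3 4 5 4 5 4 5 4 5 4 5 6 5 4 3 2 1 2 3 2 1 2 1 2 1 0]
  -> pairs=21 depth=6 groups=2 -> no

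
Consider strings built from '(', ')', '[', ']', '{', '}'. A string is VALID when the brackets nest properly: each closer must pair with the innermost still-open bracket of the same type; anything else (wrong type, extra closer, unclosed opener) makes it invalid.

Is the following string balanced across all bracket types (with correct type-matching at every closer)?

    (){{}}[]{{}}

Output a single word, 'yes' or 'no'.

pos 0: push '('; stack = (
pos 1: ')' matches '('; pop; stack = (empty)
pos 2: push '{'; stack = {
pos 3: push '{'; stack = {{
pos 4: '}' matches '{'; pop; stack = {
pos 5: '}' matches '{'; pop; stack = (empty)
pos 6: push '['; stack = [
pos 7: ']' matches '['; pop; stack = (empty)
pos 8: push '{'; stack = {
pos 9: push '{'; stack = {{
pos 10: '}' matches '{'; pop; stack = {
pos 11: '}' matches '{'; pop; stack = (empty)
end: stack empty → VALID
Verdict: properly nested → yes

Answer: yes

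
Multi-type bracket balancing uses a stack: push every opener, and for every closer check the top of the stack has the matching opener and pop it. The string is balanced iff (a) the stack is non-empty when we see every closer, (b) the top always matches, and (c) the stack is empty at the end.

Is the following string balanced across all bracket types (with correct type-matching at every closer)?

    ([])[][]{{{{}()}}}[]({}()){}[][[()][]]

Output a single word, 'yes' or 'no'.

pos 0: push '('; stack = (
pos 1: push '['; stack = ([
pos 2: ']' matches '['; pop; stack = (
pos 3: ')' matches '('; pop; stack = (empty)
pos 4: push '['; stack = [
pos 5: ']' matches '['; pop; stack = (empty)
pos 6: push '['; stack = [
pos 7: ']' matches '['; pop; stack = (empty)
pos 8: push '{'; stack = {
pos 9: push '{'; stack = {{
pos 10: push '{'; stack = {{{
pos 11: push '{'; stack = {{{{
pos 12: '}' matches '{'; pop; stack = {{{
pos 13: push '('; stack = {{{(
pos 14: ')' matches '('; pop; stack = {{{
pos 15: '}' matches '{'; pop; stack = {{
pos 16: '}' matches '{'; pop; stack = {
pos 17: '}' matches '{'; pop; stack = (empty)
pos 18: push '['; stack = [
pos 19: ']' matches '['; pop; stack = (empty)
pos 20: push '('; stack = (
pos 21: push '{'; stack = ({
pos 22: '}' matches '{'; pop; stack = (
pos 23: push '('; stack = ((
pos 24: ')' matches '('; pop; stack = (
pos 25: ')' matches '('; pop; stack = (empty)
pos 26: push '{'; stack = {
pos 27: '}' matches '{'; pop; stack = (empty)
pos 28: push '['; stack = [
pos 29: ']' matches '['; pop; stack = (empty)
pos 30: push '['; stack = [
pos 31: push '['; stack = [[
pos 32: push '('; stack = [[(
pos 33: ')' matches '('; pop; stack = [[
pos 34: ']' matches '['; pop; stack = [
pos 35: push '['; stack = [[
pos 36: ']' matches '['; pop; stack = [
pos 37: ']' matches '['; pop; stack = (empty)
end: stack empty → VALID
Verdict: properly nested → yes

Answer: yes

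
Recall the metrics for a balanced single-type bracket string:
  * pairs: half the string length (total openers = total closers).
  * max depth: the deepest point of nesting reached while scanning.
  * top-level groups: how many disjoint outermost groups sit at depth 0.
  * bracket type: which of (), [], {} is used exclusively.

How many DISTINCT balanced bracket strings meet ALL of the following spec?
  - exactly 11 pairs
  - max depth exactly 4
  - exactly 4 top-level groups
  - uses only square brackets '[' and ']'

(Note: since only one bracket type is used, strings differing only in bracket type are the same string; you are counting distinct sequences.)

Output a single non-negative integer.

Spec: pairs=11 depth=4 groups=4
Count(depth <= 4) = 5372
Count(depth <= 3) = 2528
Count(depth == 4) = 5372 - 2528 = 2844

Answer: 2844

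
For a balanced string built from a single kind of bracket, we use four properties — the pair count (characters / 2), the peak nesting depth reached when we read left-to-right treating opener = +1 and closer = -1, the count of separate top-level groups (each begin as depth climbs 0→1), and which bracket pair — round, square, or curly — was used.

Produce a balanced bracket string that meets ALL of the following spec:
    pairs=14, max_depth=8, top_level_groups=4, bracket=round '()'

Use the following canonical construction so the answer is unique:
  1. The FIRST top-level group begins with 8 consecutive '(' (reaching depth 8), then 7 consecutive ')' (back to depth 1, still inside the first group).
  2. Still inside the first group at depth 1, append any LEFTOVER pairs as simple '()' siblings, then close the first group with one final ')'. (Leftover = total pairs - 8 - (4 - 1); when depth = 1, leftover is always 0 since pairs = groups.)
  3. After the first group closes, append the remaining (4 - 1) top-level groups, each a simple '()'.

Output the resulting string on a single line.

Answer: (((((((()))))))()()())()()()

Derivation:
Spec: pairs=14 depth=8 groups=4
Leftover pairs = 14 - 8 - (4-1) = 3
First group: deep chain of depth 8 + 3 sibling pairs
Remaining 3 groups: simple '()' each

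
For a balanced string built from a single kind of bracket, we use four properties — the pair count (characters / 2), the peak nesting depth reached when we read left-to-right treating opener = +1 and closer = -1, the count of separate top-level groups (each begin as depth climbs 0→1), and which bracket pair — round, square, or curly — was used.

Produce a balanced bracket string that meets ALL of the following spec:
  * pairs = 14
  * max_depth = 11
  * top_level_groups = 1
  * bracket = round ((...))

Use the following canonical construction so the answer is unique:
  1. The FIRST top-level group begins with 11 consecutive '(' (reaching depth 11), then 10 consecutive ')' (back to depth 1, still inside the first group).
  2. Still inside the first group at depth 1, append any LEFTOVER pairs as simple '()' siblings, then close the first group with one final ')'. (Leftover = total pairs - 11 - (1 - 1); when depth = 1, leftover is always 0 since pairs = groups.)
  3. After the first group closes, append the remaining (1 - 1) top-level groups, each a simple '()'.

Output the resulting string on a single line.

Answer: ((((((((((())))))))))()()())

Derivation:
Spec: pairs=14 depth=11 groups=1
Leftover pairs = 14 - 11 - (1-1) = 3
First group: deep chain of depth 11 + 3 sibling pairs
Remaining 0 groups: simple '()' each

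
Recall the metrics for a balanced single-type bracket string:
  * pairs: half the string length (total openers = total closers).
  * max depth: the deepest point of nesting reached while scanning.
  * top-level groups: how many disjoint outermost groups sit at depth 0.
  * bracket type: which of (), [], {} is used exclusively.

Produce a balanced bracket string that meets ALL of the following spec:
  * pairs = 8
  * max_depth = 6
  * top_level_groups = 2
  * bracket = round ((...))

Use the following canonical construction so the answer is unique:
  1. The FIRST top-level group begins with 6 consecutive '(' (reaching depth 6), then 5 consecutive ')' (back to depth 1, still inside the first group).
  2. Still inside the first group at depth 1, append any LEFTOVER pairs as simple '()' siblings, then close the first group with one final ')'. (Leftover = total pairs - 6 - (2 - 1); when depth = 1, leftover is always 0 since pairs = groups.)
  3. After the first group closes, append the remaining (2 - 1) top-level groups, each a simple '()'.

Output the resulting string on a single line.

Answer: (((((()))))())()

Derivation:
Spec: pairs=8 depth=6 groups=2
Leftover pairs = 8 - 6 - (2-1) = 1
First group: deep chain of depth 6 + 1 sibling pairs
Remaining 1 groups: simple '()' each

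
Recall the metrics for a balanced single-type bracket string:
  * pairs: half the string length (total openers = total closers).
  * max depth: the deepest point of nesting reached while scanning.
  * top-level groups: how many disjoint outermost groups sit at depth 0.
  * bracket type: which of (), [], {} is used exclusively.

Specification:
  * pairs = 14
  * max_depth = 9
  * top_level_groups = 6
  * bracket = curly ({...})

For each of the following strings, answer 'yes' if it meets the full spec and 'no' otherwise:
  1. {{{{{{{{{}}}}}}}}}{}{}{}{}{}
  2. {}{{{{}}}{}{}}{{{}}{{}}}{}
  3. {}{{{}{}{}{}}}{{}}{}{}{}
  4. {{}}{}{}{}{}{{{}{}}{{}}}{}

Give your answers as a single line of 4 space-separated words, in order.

Answer: yes no no no

Derivation:
String 1 '{{{{{{{{{}}}}}}}}}{}{}{}{}{}': depth seq [1 2 3 4 5 6 7 8 9 8 7 6 5 4 3 2 1 0 1 0 1 0 1 0 1 0 1 0]
  -> pairs=14 depth=9 groups=6 -> yes
String 2 '{}{{{{}}}{}{}}{{{}}{{}}}{}': depth seq [1 0 1 2 3 4 3 2 1 2 1 2 1 0 1 2 3 2 1 2 3 2 1 0 1 0]
  -> pairs=13 depth=4 groups=4 -> no
String 3 '{}{{{}{}{}{}}}{{}}{}{}{}': depth seq [1 0 1 2 3 2 3 2 3 2 3 2 1 0 1 2 1 0 1 0 1 0 1 0]
  -> pairs=12 depth=3 groups=6 -> no
String 4 '{{}}{}{}{}{}{{{}{}}{{}}}{}': depth seq [1 2 1 0 1 0 1 0 1 0 1 0 1 2 3 2 3 2 1 2 3 2 1 0 1 0]
  -> pairs=13 depth=3 groups=7 -> no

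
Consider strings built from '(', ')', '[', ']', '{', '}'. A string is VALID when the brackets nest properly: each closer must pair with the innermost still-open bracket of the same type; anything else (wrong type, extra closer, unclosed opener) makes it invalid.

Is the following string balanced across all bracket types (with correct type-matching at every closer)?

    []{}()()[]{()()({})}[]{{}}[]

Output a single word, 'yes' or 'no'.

Answer: yes

Derivation:
pos 0: push '['; stack = [
pos 1: ']' matches '['; pop; stack = (empty)
pos 2: push '{'; stack = {
pos 3: '}' matches '{'; pop; stack = (empty)
pos 4: push '('; stack = (
pos 5: ')' matches '('; pop; stack = (empty)
pos 6: push '('; stack = (
pos 7: ')' matches '('; pop; stack = (empty)
pos 8: push '['; stack = [
pos 9: ']' matches '['; pop; stack = (empty)
pos 10: push '{'; stack = {
pos 11: push '('; stack = {(
pos 12: ')' matches '('; pop; stack = {
pos 13: push '('; stack = {(
pos 14: ')' matches '('; pop; stack = {
pos 15: push '('; stack = {(
pos 16: push '{'; stack = {({
pos 17: '}' matches '{'; pop; stack = {(
pos 18: ')' matches '('; pop; stack = {
pos 19: '}' matches '{'; pop; stack = (empty)
pos 20: push '['; stack = [
pos 21: ']' matches '['; pop; stack = (empty)
pos 22: push '{'; stack = {
pos 23: push '{'; stack = {{
pos 24: '}' matches '{'; pop; stack = {
pos 25: '}' matches '{'; pop; stack = (empty)
pos 26: push '['; stack = [
pos 27: ']' matches '['; pop; stack = (empty)
end: stack empty → VALID
Verdict: properly nested → yes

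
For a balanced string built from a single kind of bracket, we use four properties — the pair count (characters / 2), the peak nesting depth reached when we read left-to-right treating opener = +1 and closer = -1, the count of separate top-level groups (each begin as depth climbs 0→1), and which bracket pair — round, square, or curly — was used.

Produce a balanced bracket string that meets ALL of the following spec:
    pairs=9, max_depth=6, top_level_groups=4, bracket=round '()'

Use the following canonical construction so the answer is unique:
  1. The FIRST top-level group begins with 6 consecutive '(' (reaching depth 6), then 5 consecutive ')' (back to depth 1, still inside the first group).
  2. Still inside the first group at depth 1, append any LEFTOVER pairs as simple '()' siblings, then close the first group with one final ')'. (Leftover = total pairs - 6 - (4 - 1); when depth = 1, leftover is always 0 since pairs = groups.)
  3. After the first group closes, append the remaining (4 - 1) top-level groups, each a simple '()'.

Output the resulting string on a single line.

Spec: pairs=9 depth=6 groups=4
Leftover pairs = 9 - 6 - (4-1) = 0
First group: deep chain of depth 6 + 0 sibling pairs
Remaining 3 groups: simple '()' each

Answer: (((((())))))()()()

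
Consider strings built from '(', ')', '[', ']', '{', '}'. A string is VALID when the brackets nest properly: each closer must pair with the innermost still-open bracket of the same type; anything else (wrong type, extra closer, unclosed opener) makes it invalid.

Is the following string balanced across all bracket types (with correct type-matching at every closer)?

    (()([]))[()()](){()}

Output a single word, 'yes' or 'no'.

Answer: yes

Derivation:
pos 0: push '('; stack = (
pos 1: push '('; stack = ((
pos 2: ')' matches '('; pop; stack = (
pos 3: push '('; stack = ((
pos 4: push '['; stack = (([
pos 5: ']' matches '['; pop; stack = ((
pos 6: ')' matches '('; pop; stack = (
pos 7: ')' matches '('; pop; stack = (empty)
pos 8: push '['; stack = [
pos 9: push '('; stack = [(
pos 10: ')' matches '('; pop; stack = [
pos 11: push '('; stack = [(
pos 12: ')' matches '('; pop; stack = [
pos 13: ']' matches '['; pop; stack = (empty)
pos 14: push '('; stack = (
pos 15: ')' matches '('; pop; stack = (empty)
pos 16: push '{'; stack = {
pos 17: push '('; stack = {(
pos 18: ')' matches '('; pop; stack = {
pos 19: '}' matches '{'; pop; stack = (empty)
end: stack empty → VALID
Verdict: properly nested → yes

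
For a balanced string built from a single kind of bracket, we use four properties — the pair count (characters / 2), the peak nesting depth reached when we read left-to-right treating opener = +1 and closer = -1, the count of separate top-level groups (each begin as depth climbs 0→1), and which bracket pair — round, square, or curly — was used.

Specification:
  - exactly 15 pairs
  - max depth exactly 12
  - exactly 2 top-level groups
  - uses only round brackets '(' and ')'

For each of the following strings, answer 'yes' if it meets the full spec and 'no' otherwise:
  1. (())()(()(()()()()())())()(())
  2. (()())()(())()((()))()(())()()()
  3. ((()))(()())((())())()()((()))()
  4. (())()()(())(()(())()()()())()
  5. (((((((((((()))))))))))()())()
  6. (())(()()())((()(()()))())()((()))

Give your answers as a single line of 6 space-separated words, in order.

String 1 '(())()(()(()()()()())())()(())': depth seq [1 2 1 0 1 0 1 2 1 2 3 2 3 2 3 2 3 2 3 2 1 2 1 0 1 0 1 2 1 0]
  -> pairs=15 depth=3 groups=5 -> no
String 2 '(()())()(())()((()))()(())()()()': depth seq [1 2 1 2 1 0 1 0 1 2 1 0 1 0 1 2 3 2 1 0 1 0 1 2 1 0 1 0 1 0 1 0]
  -> pairs=16 depth=3 groups=10 -> no
String 3 '((()))(()())((())())()()((()))()': depth seq [1 2 3 2 1 0 1 2 1 2 1 0 1 2 3 2 1 2 1 0 1 0 1 0 1 2 3 2 1 0 1 0]
  -> pairs=16 depth=3 groups=7 -> no
String 4 '(())()()(())(()(())()()()())()': depth seq [1 2 1 0 1 0 1 0 1 2 1 0 1 2 1 2 3 2 1 2 1 2 1 2 1 2 1 0 1 0]
  -> pairs=15 depth=3 groups=6 -> no
String 5 '(((((((((((()))))))))))()())()': depth seq [1 2 3 4 5 6 7 8 9 10 11 12 11 10 9 8 7 6 5 4 3 2 1 2 1 2 1 0 1 0]
  -> pairs=15 depth=12 groups=2 -> yes
String 6 '(())(()()())((()(()()))())()((()))': depth seq [1 2 1 0 1 2 1 2 1 2 1 0 1 2 3 2 3 4 3 4 3 2 1 2 1 0 1 0 1 2 3 2 1 0]
  -> pairs=17 depth=4 groups=5 -> no

Answer: no no no no yes no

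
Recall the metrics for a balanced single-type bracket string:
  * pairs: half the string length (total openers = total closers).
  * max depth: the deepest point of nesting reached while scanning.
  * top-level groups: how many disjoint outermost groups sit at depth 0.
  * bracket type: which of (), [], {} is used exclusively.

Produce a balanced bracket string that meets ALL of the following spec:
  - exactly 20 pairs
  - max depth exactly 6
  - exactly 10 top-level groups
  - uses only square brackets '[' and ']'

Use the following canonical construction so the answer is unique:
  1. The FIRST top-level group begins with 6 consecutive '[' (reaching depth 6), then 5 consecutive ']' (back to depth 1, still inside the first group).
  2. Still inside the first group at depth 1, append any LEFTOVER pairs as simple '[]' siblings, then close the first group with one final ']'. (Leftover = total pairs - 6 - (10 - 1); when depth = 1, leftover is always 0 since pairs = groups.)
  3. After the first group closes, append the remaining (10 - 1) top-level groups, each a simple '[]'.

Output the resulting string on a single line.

Spec: pairs=20 depth=6 groups=10
Leftover pairs = 20 - 6 - (10-1) = 5
First group: deep chain of depth 6 + 5 sibling pairs
Remaining 9 groups: simple '[]' each

Answer: [[[[[[]]]]][][][][][]][][][][][][][][][]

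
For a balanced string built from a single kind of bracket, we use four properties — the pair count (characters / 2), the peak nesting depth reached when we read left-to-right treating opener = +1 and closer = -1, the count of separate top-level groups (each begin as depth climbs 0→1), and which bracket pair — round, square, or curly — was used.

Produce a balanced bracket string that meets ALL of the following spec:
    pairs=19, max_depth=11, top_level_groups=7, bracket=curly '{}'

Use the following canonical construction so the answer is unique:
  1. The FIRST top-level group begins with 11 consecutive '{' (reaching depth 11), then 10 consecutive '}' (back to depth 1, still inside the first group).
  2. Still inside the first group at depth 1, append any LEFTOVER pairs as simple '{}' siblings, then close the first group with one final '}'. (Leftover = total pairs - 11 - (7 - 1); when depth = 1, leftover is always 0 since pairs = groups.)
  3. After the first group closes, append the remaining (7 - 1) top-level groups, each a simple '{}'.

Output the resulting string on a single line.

Spec: pairs=19 depth=11 groups=7
Leftover pairs = 19 - 11 - (7-1) = 2
First group: deep chain of depth 11 + 2 sibling pairs
Remaining 6 groups: simple '{}' each

Answer: {{{{{{{{{{{}}}}}}}}}}{}{}}{}{}{}{}{}{}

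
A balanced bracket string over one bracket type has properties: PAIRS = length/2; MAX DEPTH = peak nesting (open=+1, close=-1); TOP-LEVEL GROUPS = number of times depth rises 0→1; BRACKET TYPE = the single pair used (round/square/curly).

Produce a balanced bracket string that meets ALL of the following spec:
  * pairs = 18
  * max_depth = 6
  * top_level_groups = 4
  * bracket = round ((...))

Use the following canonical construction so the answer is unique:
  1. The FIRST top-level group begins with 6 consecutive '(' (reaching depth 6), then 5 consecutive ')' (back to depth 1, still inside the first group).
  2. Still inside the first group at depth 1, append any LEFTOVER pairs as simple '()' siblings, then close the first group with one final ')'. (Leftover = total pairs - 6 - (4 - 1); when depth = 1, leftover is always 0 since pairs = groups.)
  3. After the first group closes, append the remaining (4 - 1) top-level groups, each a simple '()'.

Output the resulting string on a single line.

Spec: pairs=18 depth=6 groups=4
Leftover pairs = 18 - 6 - (4-1) = 9
First group: deep chain of depth 6 + 9 sibling pairs
Remaining 3 groups: simple '()' each

Answer: (((((()))))()()()()()()()()())()()()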